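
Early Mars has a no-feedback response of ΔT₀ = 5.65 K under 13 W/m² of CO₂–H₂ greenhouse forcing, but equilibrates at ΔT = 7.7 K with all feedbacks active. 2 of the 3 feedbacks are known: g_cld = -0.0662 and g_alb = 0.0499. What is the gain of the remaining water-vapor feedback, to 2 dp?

Amplification A = ΔT/ΔT₀ = 7.7/5.65 = 1.363.
Total gain g = 1 − 1/A = 1 − 1/1.363 = 0.2663.
Known gains sum to -0.0662 + 0.0499 = -0.0163.
g_wv = 0.2663 + 0.0163 = 0.28.

0.28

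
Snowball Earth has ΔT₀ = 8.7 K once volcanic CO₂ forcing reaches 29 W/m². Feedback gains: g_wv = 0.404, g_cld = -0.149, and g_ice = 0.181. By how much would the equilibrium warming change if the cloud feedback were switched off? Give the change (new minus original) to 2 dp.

5.54 K

Original: g = 0.436, ΔT = 8.7/(1−0.436) = 15.4255 K.
Without cloud: g' = 0.585, ΔT' = 8.7/(1−0.585) = 20.9639 K.
Change = 20.9639 − 15.4255 = 5.54 K.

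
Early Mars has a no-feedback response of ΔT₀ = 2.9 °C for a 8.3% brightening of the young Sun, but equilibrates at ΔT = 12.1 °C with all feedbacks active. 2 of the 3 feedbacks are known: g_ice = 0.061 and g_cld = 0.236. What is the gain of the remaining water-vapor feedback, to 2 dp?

0.46

Amplification A = ΔT/ΔT₀ = 12.1/2.9 = 4.172.
Total gain g = 1 − 1/A = 1 − 1/4.172 = 0.7603.
Known gains sum to 0.061 + 0.236 = 0.297.
g_wv = 0.7603 − 0.297 = 0.46.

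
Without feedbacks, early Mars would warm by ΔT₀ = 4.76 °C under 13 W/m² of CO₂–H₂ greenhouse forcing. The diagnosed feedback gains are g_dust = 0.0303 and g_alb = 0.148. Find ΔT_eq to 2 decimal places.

Total gain g = 0.0303 + 0.148 = 0.1783.
Amplification A = 1/(1 − 0.1783) = 1.217.
ΔT = 4.76 × 1.217 = 5.79 °C.

5.79 °C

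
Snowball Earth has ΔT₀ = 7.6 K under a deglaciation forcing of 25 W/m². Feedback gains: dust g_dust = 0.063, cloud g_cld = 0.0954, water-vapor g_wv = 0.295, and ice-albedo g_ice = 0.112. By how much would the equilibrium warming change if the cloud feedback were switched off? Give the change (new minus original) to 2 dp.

Original: g = 0.5654, ΔT = 7.6/(1−0.5654) = 17.4873 K.
Without cloud: g' = 0.47, ΔT' = 7.6/(1−0.47) = 14.3396 K.
Change = 14.3396 − 17.4873 = -3.15 K.

-3.15 K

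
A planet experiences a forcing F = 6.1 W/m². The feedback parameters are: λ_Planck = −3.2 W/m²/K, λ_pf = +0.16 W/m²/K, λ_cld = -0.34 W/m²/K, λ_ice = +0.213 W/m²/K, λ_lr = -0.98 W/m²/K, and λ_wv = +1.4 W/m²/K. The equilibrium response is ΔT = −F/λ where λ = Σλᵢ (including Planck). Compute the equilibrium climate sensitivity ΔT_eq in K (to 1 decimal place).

Net feedback parameter λ = (−3.2) + (+0.16) + (-0.34) + (+0.213) + (-0.98) + (+1.4) = -2.747 W/m²/K.
ΔT = −F/λ = −6.1/(-2.747) = 2.2 K.

2.2 K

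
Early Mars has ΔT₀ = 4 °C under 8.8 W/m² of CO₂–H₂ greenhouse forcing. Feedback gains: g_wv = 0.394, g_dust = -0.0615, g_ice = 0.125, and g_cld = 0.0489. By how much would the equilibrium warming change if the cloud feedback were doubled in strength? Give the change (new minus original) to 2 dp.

Original: g = 0.5064, ΔT = 4/(1−0.5064) = 8.1037 °C.
With doubled cloud: g' = 0.5553, ΔT' = 4/(1−0.5553) = 8.9948 °C.
Change = 8.9948 − 8.1037 = 0.89 °C.

0.89 °C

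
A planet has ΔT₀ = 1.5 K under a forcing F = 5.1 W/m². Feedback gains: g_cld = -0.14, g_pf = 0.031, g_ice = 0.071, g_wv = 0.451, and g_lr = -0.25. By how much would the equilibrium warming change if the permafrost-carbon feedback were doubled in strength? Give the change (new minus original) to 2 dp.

Original: g = 0.163, ΔT = 1.5/(1−0.163) = 1.7921 K.
With doubled permafrost-carbon: g' = 0.194, ΔT' = 1.5/(1−0.194) = 1.8610 K.
Change = 1.8610 − 1.7921 = 0.07 K.

0.07 K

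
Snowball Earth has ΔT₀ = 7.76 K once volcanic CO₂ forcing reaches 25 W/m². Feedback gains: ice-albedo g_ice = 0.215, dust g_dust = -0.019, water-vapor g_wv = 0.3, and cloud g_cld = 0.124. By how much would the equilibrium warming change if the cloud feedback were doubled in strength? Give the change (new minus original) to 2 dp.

9.89 K

Original: g = 0.62, ΔT = 7.76/(1−0.62) = 20.4211 K.
With doubled cloud: g' = 0.744, ΔT' = 7.76/(1−0.744) = 30.3125 K.
Change = 30.3125 − 20.4211 = 9.89 K.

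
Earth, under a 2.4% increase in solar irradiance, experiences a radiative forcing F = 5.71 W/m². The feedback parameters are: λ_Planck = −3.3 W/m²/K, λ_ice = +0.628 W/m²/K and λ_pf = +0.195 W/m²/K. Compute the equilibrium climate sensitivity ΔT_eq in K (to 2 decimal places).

2.31 K

Net feedback parameter λ = (−3.3) + (+0.628) + (+0.195) = -2.477 W/m²/K.
ΔT = −F/λ = −5.71/(-2.477) = 2.31 K.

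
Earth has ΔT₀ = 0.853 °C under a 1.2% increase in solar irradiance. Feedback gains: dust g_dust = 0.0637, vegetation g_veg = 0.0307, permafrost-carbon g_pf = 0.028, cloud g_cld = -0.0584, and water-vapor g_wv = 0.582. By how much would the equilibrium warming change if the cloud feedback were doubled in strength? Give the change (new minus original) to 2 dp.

-0.34 °C

Original: g = 0.646, ΔT = 0.853/(1−0.646) = 2.4096 °C.
With doubled cloud: g' = 0.5876, ΔT' = 0.853/(1−0.5876) = 2.0684 °C.
Change = 2.0684 − 2.4096 = -0.34 °C.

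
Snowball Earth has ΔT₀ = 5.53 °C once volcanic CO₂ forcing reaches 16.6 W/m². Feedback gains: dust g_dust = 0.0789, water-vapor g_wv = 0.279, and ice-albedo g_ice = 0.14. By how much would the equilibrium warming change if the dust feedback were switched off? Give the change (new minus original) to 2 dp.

-1.50 °C

Original: g = 0.4979, ΔT = 5.53/(1−0.4979) = 11.0137 °C.
Without dust: g' = 0.419, ΔT' = 5.53/(1−0.419) = 9.5181 °C.
Change = 9.5181 − 11.0137 = -1.50 °C.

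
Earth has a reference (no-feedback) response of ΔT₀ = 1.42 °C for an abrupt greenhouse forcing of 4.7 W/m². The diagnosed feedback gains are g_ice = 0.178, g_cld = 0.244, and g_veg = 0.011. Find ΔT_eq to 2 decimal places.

Total gain g = 0.178 + 0.244 + 0.011 = 0.433.
Amplification A = 1/(1 − 0.433) = 1.764.
ΔT = 1.42 × 1.764 = 2.50 °C.

2.50 °C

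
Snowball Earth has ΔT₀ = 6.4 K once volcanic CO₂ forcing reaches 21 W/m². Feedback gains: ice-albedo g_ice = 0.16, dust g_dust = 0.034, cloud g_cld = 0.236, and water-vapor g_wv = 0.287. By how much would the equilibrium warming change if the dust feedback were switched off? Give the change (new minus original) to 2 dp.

Original: g = 0.717, ΔT = 6.4/(1−0.717) = 22.6148 K.
Without dust: g' = 0.683, ΔT' = 6.4/(1−0.683) = 20.1893 K.
Change = 20.1893 − 22.6148 = -2.43 K.

-2.43 K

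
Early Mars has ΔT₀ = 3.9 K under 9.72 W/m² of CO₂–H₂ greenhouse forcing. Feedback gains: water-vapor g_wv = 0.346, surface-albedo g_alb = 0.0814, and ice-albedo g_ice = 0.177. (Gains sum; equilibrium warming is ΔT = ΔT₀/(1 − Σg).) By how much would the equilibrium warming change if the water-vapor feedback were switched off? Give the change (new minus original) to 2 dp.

-4.60 K

Original: g = 0.6044, ΔT = 3.9/(1−0.6044) = 9.8584 K.
Without water-vapor: g' = 0.2584, ΔT' = 3.9/(1−0.2584) = 5.2589 K.
Change = 5.2589 − 9.8584 = -4.60 K.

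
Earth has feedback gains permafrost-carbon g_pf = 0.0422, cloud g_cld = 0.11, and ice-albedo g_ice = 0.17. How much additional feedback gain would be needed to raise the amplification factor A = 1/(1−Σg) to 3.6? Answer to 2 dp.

Current total gain = 0.3222.
Target gain for A = 3.6: g* = 1 − 1/3.6 = 0.7222.
Additional gain needed = 0.7222 − 0.3222 = 0.40.

0.40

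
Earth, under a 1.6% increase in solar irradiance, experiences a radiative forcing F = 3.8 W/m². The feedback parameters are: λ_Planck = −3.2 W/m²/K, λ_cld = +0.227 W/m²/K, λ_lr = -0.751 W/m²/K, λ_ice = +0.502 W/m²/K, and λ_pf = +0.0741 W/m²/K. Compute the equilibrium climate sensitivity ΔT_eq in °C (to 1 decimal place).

1.2 °C

Net feedback parameter λ = (−3.2) + (+0.227) + (-0.751) + (+0.502) + (+0.0741) = -3.1479 W/m²/K.
ΔT = −F/λ = −3.8/(-3.1479) = 1.2 °C.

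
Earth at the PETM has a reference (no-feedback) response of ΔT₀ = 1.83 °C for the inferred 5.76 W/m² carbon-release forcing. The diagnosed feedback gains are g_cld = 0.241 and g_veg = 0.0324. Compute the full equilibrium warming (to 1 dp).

Total gain g = 0.241 + 0.0324 = 0.2734.
Amplification A = 1/(1 − 0.2734) = 1.376.
ΔT = 1.83 × 1.376 = 2.5 °C.

2.5 °C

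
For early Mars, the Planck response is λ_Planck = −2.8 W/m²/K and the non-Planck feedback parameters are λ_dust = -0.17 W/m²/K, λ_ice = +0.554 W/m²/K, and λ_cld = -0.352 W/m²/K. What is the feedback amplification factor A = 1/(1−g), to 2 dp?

1.01

Convert to gains: g_dust = -0.17/2.8 = -0.06071; g_ice = 0.554/2.8 = 0.1979; g_cld = -0.352/2.8 = -0.1257.
Total gain g = 0.01149.
A = 1/(1 − 0.01149) = 1.01.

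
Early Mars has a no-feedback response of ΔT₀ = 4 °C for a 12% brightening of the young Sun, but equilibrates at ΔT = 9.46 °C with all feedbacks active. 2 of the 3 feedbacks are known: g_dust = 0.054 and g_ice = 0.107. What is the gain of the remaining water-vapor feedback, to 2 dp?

0.42

Amplification A = ΔT/ΔT₀ = 9.46/4 = 2.365.
Total gain g = 1 − 1/A = 1 − 1/2.365 = 0.5772.
Known gains sum to 0.054 + 0.107 = 0.161.
g_wv = 0.5772 − 0.161 = 0.42.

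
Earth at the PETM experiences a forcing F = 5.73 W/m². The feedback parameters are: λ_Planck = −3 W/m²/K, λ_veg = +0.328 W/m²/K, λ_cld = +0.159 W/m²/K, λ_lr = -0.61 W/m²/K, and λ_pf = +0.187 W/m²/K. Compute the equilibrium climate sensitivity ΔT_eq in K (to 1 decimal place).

Net feedback parameter λ = (−3) + (+0.328) + (+0.159) + (-0.61) + (+0.187) = -2.936 W/m²/K.
ΔT = −F/λ = −5.73/(-2.936) = 2.0 K.

2.0 K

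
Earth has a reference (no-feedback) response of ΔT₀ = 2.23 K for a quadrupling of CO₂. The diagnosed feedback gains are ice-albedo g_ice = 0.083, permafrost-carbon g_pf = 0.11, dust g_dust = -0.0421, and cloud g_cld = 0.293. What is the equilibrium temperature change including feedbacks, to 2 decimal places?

Total gain g = 0.083 + 0.11 − 0.0421 + 0.293 = 0.4439.
Amplification A = 1/(1 − 0.4439) = 1.798.
ΔT = 2.23 × 1.798 = 4.01 K.

4.01 K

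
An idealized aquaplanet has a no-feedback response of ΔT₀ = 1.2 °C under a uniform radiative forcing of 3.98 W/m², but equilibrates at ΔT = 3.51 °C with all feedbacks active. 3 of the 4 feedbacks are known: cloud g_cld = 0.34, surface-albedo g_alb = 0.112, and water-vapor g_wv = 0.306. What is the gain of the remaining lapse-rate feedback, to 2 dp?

-0.10

Amplification A = ΔT/ΔT₀ = 3.51/1.2 = 2.925.
Total gain g = 1 − 1/A = 1 − 1/2.925 = 0.6581.
Known gains sum to 0.34 + 0.112 + 0.306 = 0.758.
g_lr = 0.6581 − 0.758 = -0.10.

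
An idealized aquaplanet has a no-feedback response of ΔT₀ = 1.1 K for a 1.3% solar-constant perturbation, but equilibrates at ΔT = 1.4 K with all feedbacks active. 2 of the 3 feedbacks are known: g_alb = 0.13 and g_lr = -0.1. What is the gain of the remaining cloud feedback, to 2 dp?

Amplification A = ΔT/ΔT₀ = 1.4/1.1 = 1.273.
Total gain g = 1 − 1/A = 1 − 1/1.273 = 0.2145.
Known gains sum to 0.13 − 0.1 = 0.03.
g_cld = 0.2145 − 0.03 = 0.18.

0.18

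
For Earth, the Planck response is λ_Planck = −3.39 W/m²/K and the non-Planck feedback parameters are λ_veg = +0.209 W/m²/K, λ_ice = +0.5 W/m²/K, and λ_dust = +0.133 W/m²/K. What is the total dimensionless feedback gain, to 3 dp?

0.248

Convert to gains: g_veg = 0.209/3.39 = 0.06165; g_ice = 0.5/3.39 = 0.1475; g_dust = 0.133/3.39 = 0.03923.
Total gain g = 0.24838.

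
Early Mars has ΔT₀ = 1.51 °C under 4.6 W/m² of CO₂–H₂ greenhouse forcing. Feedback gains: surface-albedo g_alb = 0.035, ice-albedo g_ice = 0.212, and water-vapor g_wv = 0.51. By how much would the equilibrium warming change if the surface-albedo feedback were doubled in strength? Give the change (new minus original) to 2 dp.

1.05 °C

Original: g = 0.757, ΔT = 1.51/(1−0.757) = 6.2140 °C.
With doubled surface-albedo: g' = 0.792, ΔT' = 1.51/(1−0.792) = 7.2596 °C.
Change = 7.2596 − 6.2140 = 1.05 °C.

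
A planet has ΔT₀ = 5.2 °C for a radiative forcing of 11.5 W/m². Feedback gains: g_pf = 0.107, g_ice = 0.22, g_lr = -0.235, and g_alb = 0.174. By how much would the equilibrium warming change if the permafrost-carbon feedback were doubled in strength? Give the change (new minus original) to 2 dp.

1.21 °C

Original: g = 0.266, ΔT = 5.2/(1−0.266) = 7.0845 °C.
With doubled permafrost-carbon: g' = 0.373, ΔT' = 5.2/(1−0.373) = 8.2935 °C.
Change = 8.2935 − 7.0845 = 1.21 °C.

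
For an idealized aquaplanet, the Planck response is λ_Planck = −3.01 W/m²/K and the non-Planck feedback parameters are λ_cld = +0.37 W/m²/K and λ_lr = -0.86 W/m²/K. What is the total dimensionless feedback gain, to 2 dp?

Convert to gains: g_cld = 0.37/3.01 = 0.1229; g_lr = -0.86/3.01 = -0.2857.
Total gain g = -0.1628.

-0.16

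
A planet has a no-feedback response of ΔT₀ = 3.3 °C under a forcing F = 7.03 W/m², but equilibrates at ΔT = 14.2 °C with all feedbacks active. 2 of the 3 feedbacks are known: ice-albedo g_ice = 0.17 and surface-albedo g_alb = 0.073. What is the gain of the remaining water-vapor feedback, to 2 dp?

Amplification A = ΔT/ΔT₀ = 14.2/3.3 = 4.303.
Total gain g = 1 − 1/A = 1 − 1/4.303 = 0.7676.
Known gains sum to 0.17 + 0.073 = 0.243.
g_wv = 0.7676 − 0.243 = 0.52.

0.52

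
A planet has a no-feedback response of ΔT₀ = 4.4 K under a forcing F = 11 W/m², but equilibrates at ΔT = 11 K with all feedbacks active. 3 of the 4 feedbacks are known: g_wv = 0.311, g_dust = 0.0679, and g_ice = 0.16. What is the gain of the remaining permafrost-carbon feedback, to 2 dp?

0.06

Amplification A = ΔT/ΔT₀ = 11/4.4 = 2.5.
Total gain g = 1 − 1/A = 1 − 1/2.5 = 0.6.
Known gains sum to 0.311 + 0.0679 + 0.16 = 0.5389.
g_pf = 0.6 − 0.5389 = 0.06.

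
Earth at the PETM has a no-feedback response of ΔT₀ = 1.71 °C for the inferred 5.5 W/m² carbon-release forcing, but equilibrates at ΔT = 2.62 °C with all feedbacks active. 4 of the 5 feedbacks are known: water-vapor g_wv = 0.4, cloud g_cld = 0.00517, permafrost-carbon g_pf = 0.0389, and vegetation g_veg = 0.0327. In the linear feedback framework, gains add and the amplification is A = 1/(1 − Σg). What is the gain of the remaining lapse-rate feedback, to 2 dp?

-0.13

Amplification A = ΔT/ΔT₀ = 2.62/1.71 = 1.532.
Total gain g = 1 − 1/A = 1 − 1/1.532 = 0.3473.
Known gains sum to 0.4 + 0.00517 + 0.0389 + 0.0327 = 0.47677.
g_lr = 0.3473 − 0.47677 = -0.13.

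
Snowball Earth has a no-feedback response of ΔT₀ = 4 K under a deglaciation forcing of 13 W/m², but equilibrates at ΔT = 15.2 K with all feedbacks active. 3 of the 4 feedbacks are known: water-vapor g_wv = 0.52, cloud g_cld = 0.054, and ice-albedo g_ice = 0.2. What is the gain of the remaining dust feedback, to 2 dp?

Amplification A = ΔT/ΔT₀ = 15.2/4 = 3.8.
Total gain g = 1 − 1/A = 1 − 1/3.8 = 0.7368.
Known gains sum to 0.52 + 0.054 + 0.2 = 0.774.
g_dust = 0.7368 − 0.774 = -0.04.

-0.04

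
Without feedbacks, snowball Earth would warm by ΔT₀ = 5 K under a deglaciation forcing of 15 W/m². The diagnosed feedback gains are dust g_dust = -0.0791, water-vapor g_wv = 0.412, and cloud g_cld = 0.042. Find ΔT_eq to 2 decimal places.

Total gain g = -0.0791 + 0.412 + 0.042 = 0.3749.
Amplification A = 1/(1 − 0.3749) = 1.6.
ΔT = 5 × 1.6 = 8.00 K.

8.00 K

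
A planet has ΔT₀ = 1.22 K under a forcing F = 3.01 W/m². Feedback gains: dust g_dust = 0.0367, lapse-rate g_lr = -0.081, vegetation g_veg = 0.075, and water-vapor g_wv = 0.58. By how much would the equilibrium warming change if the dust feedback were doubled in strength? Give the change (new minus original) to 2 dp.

0.33 K

Original: g = 0.6107, ΔT = 1.22/(1−0.6107) = 3.1338 K.
With doubled dust: g' = 0.6474, ΔT' = 1.22/(1−0.6474) = 3.4600 K.
Change = 3.4600 − 3.1338 = 0.33 K.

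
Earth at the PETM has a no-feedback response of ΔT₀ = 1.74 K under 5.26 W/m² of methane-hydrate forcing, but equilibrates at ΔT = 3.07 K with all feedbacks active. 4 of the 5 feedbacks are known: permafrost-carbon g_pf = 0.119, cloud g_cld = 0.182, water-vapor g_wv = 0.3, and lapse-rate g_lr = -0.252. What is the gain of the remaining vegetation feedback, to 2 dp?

0.08

Amplification A = ΔT/ΔT₀ = 3.07/1.74 = 1.764.
Total gain g = 1 − 1/A = 1 − 1/1.764 = 0.4331.
Known gains sum to 0.119 + 0.182 + 0.3 − 0.252 = 0.349.
g_veg = 0.4331 − 0.349 = 0.08.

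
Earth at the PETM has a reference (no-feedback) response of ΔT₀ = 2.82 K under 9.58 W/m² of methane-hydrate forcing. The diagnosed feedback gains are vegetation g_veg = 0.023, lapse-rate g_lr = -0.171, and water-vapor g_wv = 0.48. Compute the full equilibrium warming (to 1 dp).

4.2 K

Total gain g = 0.023 − 0.171 + 0.48 = 0.332.
Amplification A = 1/(1 − 0.332) = 1.497.
ΔT = 2.82 × 1.497 = 4.2 K.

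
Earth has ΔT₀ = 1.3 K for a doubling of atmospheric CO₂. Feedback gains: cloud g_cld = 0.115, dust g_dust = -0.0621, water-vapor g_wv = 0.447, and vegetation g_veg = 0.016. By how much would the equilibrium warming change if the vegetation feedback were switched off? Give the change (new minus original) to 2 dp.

Original: g = 0.5159, ΔT = 1.3/(1−0.5159) = 2.6854 K.
Without vegetation: g' = 0.4999, ΔT' = 1.3/(1−0.4999) = 2.5995 K.
Change = 2.5995 − 2.6854 = -0.09 K.

-0.09 K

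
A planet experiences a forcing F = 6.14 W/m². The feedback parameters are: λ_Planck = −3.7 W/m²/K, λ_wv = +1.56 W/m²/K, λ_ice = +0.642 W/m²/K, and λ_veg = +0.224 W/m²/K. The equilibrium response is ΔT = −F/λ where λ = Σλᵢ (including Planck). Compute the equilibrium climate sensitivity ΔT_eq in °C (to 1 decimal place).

4.8 °C

Net feedback parameter λ = (−3.7) + (+1.56) + (+0.642) + (+0.224) = -1.274 W/m²/K.
ΔT = −F/λ = −6.14/(-1.274) = 4.8 °C.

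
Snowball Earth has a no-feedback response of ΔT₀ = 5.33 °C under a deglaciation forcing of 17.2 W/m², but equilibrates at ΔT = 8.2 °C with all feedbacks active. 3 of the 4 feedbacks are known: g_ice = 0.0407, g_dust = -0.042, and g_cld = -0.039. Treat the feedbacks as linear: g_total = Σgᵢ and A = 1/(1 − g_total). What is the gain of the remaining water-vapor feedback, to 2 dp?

0.39

Amplification A = ΔT/ΔT₀ = 8.2/5.33 = 1.538.
Total gain g = 1 − 1/A = 1 − 1/1.538 = 0.3498.
Known gains sum to 0.0407 − 0.042 − 0.039 = -0.0403.
g_wv = 0.3498 + 0.0403 = 0.39.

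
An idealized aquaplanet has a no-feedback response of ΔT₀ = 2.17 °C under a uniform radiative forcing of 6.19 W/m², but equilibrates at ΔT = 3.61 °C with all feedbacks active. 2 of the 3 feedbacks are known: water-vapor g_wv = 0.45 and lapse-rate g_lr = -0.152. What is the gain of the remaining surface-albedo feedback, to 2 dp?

0.10

Amplification A = ΔT/ΔT₀ = 3.61/2.17 = 1.664.
Total gain g = 1 − 1/A = 1 − 1/1.664 = 0.399.
Known gains sum to 0.45 − 0.152 = 0.298.
g_alb = 0.399 − 0.298 = 0.10.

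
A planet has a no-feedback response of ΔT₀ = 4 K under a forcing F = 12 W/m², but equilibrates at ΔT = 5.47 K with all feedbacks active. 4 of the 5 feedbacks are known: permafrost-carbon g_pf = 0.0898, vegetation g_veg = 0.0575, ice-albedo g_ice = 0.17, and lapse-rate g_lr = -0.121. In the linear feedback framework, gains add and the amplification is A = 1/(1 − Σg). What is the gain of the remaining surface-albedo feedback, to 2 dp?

Amplification A = ΔT/ΔT₀ = 5.47/4 = 1.367.
Total gain g = 1 − 1/A = 1 − 1/1.367 = 0.2685.
Known gains sum to 0.0898 + 0.0575 + 0.17 − 0.121 = 0.1963.
g_alb = 0.2685 − 0.1963 = 0.07.

0.07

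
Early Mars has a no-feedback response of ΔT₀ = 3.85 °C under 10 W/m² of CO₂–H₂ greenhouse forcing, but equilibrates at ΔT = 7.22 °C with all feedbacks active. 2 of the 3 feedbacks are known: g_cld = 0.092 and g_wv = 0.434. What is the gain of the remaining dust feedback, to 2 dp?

Amplification A = ΔT/ΔT₀ = 7.22/3.85 = 1.875.
Total gain g = 1 − 1/A = 1 − 1/1.875 = 0.4667.
Known gains sum to 0.092 + 0.434 = 0.526.
g_dust = 0.4667 − 0.526 = -0.06.

-0.06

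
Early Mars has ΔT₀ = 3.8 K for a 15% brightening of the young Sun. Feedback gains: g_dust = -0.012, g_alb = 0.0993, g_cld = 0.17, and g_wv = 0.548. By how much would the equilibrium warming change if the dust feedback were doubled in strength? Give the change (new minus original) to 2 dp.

Original: g = 0.8053, ΔT = 3.8/(1−0.8053) = 19.5172 K.
With doubled dust: g' = 0.7933, ΔT' = 3.8/(1−0.7933) = 18.3841 K.
Change = 18.3841 − 19.5172 = -1.13 K.

-1.13 K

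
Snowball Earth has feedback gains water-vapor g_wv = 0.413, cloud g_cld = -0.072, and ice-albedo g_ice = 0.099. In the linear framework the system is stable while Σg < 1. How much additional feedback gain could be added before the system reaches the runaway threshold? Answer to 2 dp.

0.56

Current total gain = 0.413 − 0.072 + 0.099 = 0.44.
Margin to runaway = 1 − 0.44 = 0.56.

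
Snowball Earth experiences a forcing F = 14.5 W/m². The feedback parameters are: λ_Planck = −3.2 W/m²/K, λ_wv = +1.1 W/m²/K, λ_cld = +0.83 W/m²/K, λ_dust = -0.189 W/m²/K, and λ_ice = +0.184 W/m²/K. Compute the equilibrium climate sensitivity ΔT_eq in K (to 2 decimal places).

Net feedback parameter λ = (−3.2) + (+1.1) + (+0.83) + (-0.189) + (+0.184) = -1.275 W/m²/K.
ΔT = −F/λ = −14.5/(-1.275) = 11.37 K.

11.37 K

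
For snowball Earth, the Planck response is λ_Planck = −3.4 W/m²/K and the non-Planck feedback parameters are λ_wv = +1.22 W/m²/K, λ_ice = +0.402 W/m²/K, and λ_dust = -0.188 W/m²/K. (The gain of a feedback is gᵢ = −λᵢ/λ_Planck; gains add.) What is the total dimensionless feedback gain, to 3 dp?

0.422

Convert to gains: g_wv = 1.22/3.4 = 0.3588; g_ice = 0.402/3.4 = 0.1182; g_dust = -0.188/3.4 = -0.05529.
Total gain g = 0.42171.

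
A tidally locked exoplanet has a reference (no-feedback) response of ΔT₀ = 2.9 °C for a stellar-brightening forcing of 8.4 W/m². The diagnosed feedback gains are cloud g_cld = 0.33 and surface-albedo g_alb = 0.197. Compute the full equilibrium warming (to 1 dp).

Total gain g = 0.33 + 0.197 = 0.527.
Amplification A = 1/(1 − 0.527) = 2.114.
ΔT = 2.9 × 2.114 = 6.1 °C.

6.1 °C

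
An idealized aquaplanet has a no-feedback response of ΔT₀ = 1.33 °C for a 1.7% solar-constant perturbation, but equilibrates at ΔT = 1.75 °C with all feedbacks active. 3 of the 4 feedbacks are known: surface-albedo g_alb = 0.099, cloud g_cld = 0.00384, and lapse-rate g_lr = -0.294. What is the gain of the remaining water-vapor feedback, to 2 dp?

0.43

Amplification A = ΔT/ΔT₀ = 1.75/1.33 = 1.316.
Total gain g = 1 − 1/A = 1 − 1/1.316 = 0.2401.
Known gains sum to 0.099 + 0.00384 − 0.294 = -0.19116.
g_wv = 0.2401 + 0.19116 = 0.43.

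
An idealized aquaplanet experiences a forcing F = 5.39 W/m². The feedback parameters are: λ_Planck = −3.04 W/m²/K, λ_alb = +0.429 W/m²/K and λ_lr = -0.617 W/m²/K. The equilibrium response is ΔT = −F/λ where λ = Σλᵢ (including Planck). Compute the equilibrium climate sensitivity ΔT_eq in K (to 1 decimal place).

Net feedback parameter λ = (−3.04) + (+0.429) + (-0.617) = -3.228 W/m²/K.
ΔT = −F/λ = −5.39/(-3.228) = 1.7 K.

1.7 K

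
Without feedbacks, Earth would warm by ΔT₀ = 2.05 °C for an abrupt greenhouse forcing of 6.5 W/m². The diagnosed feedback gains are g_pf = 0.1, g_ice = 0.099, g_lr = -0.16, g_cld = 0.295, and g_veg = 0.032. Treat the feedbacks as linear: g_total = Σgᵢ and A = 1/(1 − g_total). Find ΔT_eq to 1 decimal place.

Total gain g = 0.1 + 0.099 − 0.16 + 0.295 + 0.032 = 0.366.
Amplification A = 1/(1 − 0.366) = 1.577.
ΔT = 2.05 × 1.577 = 3.2 °C.

3.2 °C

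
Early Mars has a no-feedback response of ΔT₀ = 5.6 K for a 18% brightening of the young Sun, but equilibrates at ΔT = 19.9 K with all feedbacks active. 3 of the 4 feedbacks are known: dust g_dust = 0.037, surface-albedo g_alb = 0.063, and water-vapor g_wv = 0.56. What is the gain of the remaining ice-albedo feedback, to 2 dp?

Amplification A = ΔT/ΔT₀ = 19.9/5.6 = 3.554.
Total gain g = 1 − 1/A = 1 − 1/3.554 = 0.7186.
Known gains sum to 0.037 + 0.063 + 0.56 = 0.66.
g_ice = 0.7186 − 0.66 = 0.06.

0.06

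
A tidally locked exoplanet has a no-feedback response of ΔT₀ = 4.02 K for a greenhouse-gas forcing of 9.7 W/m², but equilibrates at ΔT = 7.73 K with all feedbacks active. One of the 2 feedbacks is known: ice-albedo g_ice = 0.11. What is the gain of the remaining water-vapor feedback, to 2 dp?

Amplification A = ΔT/ΔT₀ = 7.73/4.02 = 1.923.
Total gain g = 1 − 1/A = 1 − 1/1.923 = 0.48.
The known gain is 0.11.
g_wv = 0.48 − 0.11 = 0.37.

0.37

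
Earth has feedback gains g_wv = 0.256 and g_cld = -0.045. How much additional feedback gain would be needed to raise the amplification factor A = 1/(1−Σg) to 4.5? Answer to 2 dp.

Current total gain = 0.211.
Target gain for A = 4.5: g* = 1 − 1/4.5 = 0.7778.
Additional gain needed = 0.7778 − 0.211 = 0.57.

0.57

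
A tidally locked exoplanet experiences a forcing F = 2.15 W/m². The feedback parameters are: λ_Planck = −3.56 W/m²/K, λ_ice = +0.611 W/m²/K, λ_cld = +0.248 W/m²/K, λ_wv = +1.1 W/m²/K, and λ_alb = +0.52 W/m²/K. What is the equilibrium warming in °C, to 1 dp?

2.0 °C

Net feedback parameter λ = (−3.56) + (+0.611) + (+0.248) + (+1.1) + (+0.52) = -1.081 W/m²/K.
ΔT = −F/λ = −2.15/(-1.081) = 2.0 °C.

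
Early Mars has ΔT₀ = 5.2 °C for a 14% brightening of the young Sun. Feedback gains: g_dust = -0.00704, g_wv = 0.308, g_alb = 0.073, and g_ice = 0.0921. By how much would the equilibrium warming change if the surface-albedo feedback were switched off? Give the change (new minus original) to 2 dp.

Original: g = 0.46606, ΔT = 5.2/(1−0.46606) = 9.7389 °C.
Without surface-albedo: g' = 0.39306, ΔT' = 5.2/(1−0.39306) = 8.5676 °C.
Change = 8.5676 − 9.7389 = -1.17 °C.

-1.17 °C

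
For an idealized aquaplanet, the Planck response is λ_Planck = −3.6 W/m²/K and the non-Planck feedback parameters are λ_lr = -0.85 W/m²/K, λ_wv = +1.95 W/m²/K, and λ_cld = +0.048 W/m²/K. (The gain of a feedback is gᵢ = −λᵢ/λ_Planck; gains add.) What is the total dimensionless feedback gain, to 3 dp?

0.319

Convert to gains: g_lr = -0.85/3.6 = -0.2361; g_wv = 1.95/3.6 = 0.5417; g_cld = 0.048/3.6 = 0.01333.
Total gain g = 0.31893.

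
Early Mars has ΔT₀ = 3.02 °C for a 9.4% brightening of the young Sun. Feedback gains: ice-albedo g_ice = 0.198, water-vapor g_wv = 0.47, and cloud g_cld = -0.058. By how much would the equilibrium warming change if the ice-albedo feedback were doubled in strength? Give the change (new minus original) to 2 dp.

7.99 °C

Original: g = 0.61, ΔT = 3.02/(1−0.61) = 7.7436 °C.
With doubled ice-albedo: g' = 0.808, ΔT' = 3.02/(1−0.808) = 15.7292 °C.
Change = 15.7292 − 7.7436 = 7.99 °C.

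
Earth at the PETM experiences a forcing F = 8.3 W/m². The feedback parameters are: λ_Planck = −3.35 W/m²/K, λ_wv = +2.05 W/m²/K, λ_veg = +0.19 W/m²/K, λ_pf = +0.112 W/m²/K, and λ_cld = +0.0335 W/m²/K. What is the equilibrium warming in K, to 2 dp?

8.61 K

Net feedback parameter λ = (−3.35) + (+2.05) + (+0.19) + (+0.112) + (+0.0335) = -0.9645 W/m²/K.
ΔT = −F/λ = −8.3/(-0.9645) = 8.61 K.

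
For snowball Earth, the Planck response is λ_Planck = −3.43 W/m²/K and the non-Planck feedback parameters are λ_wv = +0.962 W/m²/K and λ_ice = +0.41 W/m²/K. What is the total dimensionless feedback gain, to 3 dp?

0.400

Convert to gains: g_wv = 0.962/3.43 = 0.2805; g_ice = 0.41/3.43 = 0.1195.
Total gain g = 0.4.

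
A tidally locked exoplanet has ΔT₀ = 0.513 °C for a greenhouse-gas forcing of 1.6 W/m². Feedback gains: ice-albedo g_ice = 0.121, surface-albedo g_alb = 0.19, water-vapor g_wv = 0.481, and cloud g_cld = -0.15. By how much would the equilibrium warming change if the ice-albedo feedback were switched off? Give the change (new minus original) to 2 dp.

-0.36 °C

Original: g = 0.642, ΔT = 0.513/(1−0.642) = 1.4330 °C.
Without ice-albedo: g' = 0.521, ΔT' = 0.513/(1−0.521) = 1.0710 °C.
Change = 1.0710 − 1.4330 = -0.36 °C.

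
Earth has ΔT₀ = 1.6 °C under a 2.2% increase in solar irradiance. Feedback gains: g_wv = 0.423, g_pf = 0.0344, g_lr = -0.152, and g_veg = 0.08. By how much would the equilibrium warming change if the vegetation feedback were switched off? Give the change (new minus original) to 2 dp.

Original: g = 0.3854, ΔT = 1.6/(1−0.3854) = 2.6033 °C.
Without vegetation: g' = 0.3054, ΔT' = 1.6/(1−0.3054) = 2.3035 °C.
Change = 2.3035 − 2.6033 = -0.30 °C.

-0.30 °C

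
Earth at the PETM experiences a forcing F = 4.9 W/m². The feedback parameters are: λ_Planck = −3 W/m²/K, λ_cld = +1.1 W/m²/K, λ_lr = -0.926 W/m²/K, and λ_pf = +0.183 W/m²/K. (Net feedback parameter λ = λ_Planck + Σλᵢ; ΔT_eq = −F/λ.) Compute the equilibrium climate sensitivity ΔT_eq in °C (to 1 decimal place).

1.9 °C

Net feedback parameter λ = (−3) + (+1.1) + (-0.926) + (+0.183) = -2.643 W/m²/K.
ΔT = −F/λ = −4.9/(-2.643) = 1.9 °C.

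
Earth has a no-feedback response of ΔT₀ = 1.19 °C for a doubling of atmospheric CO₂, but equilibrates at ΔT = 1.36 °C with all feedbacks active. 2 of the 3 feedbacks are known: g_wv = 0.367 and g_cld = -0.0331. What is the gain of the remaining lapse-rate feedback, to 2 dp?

-0.21

Amplification A = ΔT/ΔT₀ = 1.36/1.19 = 1.143.
Total gain g = 1 − 1/A = 1 − 1/1.143 = 0.1251.
Known gains sum to 0.367 − 0.0331 = 0.3339.
g_lr = 0.1251 − 0.3339 = -0.21.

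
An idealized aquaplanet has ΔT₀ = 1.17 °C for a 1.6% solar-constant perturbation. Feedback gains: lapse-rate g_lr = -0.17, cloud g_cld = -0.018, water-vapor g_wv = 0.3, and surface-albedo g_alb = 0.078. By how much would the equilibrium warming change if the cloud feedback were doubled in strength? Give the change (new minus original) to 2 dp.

Original: g = 0.19, ΔT = 1.17/(1−0.19) = 1.4444 °C.
With doubled cloud: g' = 0.172, ΔT' = 1.17/(1−0.172) = 1.4130 °C.
Change = 1.4130 − 1.4444 = -0.03 °C.

-0.03 °C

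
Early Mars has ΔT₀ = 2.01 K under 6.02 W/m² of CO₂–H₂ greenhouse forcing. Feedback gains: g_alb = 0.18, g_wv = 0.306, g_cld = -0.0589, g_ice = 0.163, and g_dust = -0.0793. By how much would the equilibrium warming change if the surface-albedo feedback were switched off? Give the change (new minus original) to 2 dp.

-1.11 K

Original: g = 0.5108, ΔT = 2.01/(1−0.5108) = 4.1087 K.
Without surface-albedo: g' = 0.3308, ΔT' = 2.01/(1−0.3308) = 3.0036 K.
Change = 3.0036 − 4.1087 = -1.11 K.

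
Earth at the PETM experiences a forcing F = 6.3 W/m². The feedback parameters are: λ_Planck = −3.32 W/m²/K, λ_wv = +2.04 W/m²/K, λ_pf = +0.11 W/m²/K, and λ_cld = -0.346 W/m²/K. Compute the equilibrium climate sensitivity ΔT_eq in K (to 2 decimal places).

Net feedback parameter λ = (−3.32) + (+2.04) + (+0.11) + (-0.346) = -1.516 W/m²/K.
ΔT = −F/λ = −6.3/(-1.516) = 4.16 K.

4.16 K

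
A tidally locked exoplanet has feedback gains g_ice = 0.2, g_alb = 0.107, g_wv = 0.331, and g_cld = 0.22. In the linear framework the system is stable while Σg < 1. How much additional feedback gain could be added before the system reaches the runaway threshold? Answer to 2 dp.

Current total gain = 0.2 + 0.107 + 0.331 + 0.22 = 0.858.
Margin to runaway = 1 − 0.858 = 0.14.

0.14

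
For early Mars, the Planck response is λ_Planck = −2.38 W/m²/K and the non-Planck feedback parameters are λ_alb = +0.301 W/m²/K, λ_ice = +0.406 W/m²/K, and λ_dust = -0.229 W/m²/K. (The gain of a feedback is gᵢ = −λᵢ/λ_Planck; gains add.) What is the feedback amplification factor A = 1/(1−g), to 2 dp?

1.25

Convert to gains: g_alb = 0.301/2.38 = 0.1265; g_ice = 0.406/2.38 = 0.1706; g_dust = -0.229/2.38 = -0.09622.
Total gain g = 0.20088.
A = 1/(1 − 0.20088) = 1.25.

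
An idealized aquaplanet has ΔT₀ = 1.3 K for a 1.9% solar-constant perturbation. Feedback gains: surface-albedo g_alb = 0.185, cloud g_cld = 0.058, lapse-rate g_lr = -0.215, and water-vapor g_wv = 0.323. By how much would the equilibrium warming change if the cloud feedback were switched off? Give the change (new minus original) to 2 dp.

-0.16 K

Original: g = 0.351, ΔT = 1.3/(1−0.351) = 2.0031 K.
Without cloud: g' = 0.293, ΔT' = 1.3/(1−0.293) = 1.8388 K.
Change = 1.8388 − 2.0031 = -0.16 K.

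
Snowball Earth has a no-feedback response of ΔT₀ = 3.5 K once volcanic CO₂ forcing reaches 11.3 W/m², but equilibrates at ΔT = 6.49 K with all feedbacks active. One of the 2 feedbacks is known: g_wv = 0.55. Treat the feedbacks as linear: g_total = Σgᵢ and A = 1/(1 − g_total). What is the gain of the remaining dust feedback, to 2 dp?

Amplification A = ΔT/ΔT₀ = 6.49/3.5 = 1.854.
Total gain g = 1 − 1/A = 1 − 1/1.854 = 0.4606.
The known gain is 0.55.
g_dust = 0.4606 − 0.55 = -0.09.

-0.09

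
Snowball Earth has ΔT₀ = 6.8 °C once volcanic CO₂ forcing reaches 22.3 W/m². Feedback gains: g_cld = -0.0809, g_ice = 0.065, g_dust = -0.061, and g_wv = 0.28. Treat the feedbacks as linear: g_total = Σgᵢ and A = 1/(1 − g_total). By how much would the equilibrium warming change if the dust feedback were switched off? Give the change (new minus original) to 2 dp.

Original: g = 0.2031, ΔT = 6.8/(1−0.2031) = 8.5331 °C.
Without dust: g' = 0.2641, ΔT' = 6.8/(1−0.2641) = 9.2404 °C.
Change = 9.2404 − 8.5331 = 0.71 °C.

0.71 °C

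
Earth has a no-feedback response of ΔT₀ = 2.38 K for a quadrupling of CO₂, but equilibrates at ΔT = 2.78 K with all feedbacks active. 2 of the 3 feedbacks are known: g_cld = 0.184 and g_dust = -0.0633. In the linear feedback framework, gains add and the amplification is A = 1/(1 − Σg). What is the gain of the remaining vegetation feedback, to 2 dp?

0.02

Amplification A = ΔT/ΔT₀ = 2.78/2.38 = 1.168.
Total gain g = 1 − 1/A = 1 − 1/1.168 = 0.1438.
Known gains sum to 0.184 − 0.0633 = 0.1207.
g_veg = 0.1438 − 0.1207 = 0.02.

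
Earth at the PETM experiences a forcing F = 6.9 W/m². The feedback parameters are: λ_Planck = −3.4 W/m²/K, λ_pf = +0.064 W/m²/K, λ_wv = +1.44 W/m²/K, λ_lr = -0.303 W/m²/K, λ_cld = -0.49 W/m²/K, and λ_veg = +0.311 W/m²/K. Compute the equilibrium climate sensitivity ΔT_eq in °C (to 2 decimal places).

Net feedback parameter λ = (−3.4) + (+0.064) + (+1.44) + (-0.303) + (-0.49) + (+0.311) = -2.378 W/m²/K.
ΔT = −F/λ = −6.9/(-2.378) = 2.90 °C.

2.90 °C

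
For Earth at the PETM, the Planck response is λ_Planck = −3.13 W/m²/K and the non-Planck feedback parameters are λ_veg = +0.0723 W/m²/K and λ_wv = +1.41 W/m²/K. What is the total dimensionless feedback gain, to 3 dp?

Convert to gains: g_veg = 0.0723/3.13 = 0.0231; g_wv = 1.41/3.13 = 0.4505.
Total gain g = 0.4736.

0.474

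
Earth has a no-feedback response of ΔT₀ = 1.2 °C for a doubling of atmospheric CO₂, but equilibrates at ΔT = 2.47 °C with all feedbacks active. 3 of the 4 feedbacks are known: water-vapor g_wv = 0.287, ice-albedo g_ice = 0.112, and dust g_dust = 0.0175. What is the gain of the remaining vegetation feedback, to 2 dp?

Amplification A = ΔT/ΔT₀ = 2.47/1.2 = 2.058.
Total gain g = 1 − 1/A = 1 − 1/2.058 = 0.5141.
Known gains sum to 0.287 + 0.112 + 0.0175 = 0.4165.
g_veg = 0.5141 − 0.4165 = 0.10.

0.10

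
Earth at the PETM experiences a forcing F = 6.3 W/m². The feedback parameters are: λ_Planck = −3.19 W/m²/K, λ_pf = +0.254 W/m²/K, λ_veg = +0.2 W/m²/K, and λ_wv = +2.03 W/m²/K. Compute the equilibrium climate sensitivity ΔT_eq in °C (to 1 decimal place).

8.9 °C

Net feedback parameter λ = (−3.19) + (+0.254) + (+0.2) + (+2.03) = -0.706 W/m²/K.
ΔT = −F/λ = −6.3/(-0.706) = 8.9 °C.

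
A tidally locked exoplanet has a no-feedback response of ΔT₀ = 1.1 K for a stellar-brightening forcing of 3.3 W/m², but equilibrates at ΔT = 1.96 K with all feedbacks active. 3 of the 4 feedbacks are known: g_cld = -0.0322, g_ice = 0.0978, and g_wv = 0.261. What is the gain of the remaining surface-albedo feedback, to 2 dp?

0.11

Amplification A = ΔT/ΔT₀ = 1.96/1.1 = 1.782.
Total gain g = 1 − 1/A = 1 − 1/1.782 = 0.4388.
Known gains sum to -0.0322 + 0.0978 + 0.261 = 0.3266.
g_alb = 0.4388 − 0.3266 = 0.11.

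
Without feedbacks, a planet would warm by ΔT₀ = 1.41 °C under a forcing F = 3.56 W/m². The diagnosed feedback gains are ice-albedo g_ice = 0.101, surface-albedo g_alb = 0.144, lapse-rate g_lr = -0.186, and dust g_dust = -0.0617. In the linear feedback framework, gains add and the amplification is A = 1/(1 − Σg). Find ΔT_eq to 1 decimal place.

Total gain g = 0.101 + 0.144 − 0.186 − 0.0617 = -0.0027.
Amplification A = 1/(1 + 0.0027) = 0.9973.
ΔT = 1.41 × 0.9973 = 1.4 °C.

1.4 °C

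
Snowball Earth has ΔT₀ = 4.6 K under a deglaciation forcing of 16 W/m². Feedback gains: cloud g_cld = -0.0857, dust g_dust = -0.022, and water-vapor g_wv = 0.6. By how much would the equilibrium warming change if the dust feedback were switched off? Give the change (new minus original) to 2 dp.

Original: g = 0.4923, ΔT = 4.6/(1−0.4923) = 9.0605 K.
Without dust: g' = 0.5143, ΔT' = 4.6/(1−0.5143) = 9.4709 K.
Change = 9.4709 − 9.0605 = 0.41 K.

0.41 K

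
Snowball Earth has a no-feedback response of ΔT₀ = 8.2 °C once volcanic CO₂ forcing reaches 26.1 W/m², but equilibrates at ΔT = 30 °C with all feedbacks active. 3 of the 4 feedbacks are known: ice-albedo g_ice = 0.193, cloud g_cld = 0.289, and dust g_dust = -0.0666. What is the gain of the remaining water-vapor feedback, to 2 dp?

Amplification A = ΔT/ΔT₀ = 30/8.2 = 3.659.
Total gain g = 1 − 1/A = 1 − 1/3.659 = 0.7267.
Known gains sum to 0.193 + 0.289 − 0.0666 = 0.4154.
g_wv = 0.7267 − 0.4154 = 0.31.

0.31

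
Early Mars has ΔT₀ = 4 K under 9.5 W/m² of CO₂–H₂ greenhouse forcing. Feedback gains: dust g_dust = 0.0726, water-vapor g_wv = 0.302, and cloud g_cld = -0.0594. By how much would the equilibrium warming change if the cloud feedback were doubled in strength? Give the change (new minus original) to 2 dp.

-0.47 K

Original: g = 0.3152, ΔT = 4/(1−0.3152) = 5.8411 K.
With doubled cloud: g' = 0.2558, ΔT' = 4/(1−0.2558) = 5.3749 K.
Change = 5.3749 − 5.8411 = -0.47 K.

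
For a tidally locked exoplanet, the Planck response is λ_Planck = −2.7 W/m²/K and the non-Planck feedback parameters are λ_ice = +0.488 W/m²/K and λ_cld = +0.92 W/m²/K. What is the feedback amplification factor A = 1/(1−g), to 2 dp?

Convert to gains: g_ice = 0.488/2.7 = 0.1807; g_cld = 0.92/2.7 = 0.3407.
Total gain g = 0.5214.
A = 1/(1 − 0.5214) = 2.09.

2.09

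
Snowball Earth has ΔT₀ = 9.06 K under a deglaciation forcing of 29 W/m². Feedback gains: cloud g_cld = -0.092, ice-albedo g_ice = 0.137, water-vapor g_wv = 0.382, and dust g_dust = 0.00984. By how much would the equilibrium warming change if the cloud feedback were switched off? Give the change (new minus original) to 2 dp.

Original: g = 0.43684, ΔT = 9.06/(1−0.43684) = 16.0878 K.
Without cloud: g' = 0.52884, ΔT' = 9.06/(1−0.52884) = 19.2291 K.
Change = 19.2291 − 16.0878 = 3.14 K.

3.14 K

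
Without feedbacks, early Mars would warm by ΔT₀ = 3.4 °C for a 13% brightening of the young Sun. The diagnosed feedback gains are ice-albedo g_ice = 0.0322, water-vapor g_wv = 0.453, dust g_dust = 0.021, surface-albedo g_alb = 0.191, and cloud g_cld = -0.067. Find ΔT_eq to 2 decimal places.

Total gain g = 0.0322 + 0.453 + 0.021 + 0.191 − 0.067 = 0.6302.
Amplification A = 1/(1 − 0.6302) = 2.704.
ΔT = 3.4 × 2.704 = 9.19 °C.

9.19 °C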